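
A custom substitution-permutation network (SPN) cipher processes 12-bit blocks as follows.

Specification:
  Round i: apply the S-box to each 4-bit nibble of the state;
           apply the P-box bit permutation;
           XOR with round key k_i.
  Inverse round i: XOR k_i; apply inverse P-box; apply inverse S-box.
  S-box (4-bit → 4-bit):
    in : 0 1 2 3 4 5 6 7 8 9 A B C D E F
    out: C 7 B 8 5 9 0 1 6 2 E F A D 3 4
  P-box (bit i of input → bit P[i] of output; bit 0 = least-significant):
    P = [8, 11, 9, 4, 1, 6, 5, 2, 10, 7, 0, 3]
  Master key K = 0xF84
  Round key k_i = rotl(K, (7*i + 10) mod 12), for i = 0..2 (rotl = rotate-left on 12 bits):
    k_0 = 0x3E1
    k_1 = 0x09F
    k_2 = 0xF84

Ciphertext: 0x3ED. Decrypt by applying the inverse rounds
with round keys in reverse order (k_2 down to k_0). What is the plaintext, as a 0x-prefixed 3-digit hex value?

0x143

s_0 = ciphertext = 0x3ED
s_1 = InvRound(s_0, k_2) = 0xD89
s_2 = InvRound(s_1, k_1) = 0x752
s_3 = InvRound(s_2, k_0) = 0x143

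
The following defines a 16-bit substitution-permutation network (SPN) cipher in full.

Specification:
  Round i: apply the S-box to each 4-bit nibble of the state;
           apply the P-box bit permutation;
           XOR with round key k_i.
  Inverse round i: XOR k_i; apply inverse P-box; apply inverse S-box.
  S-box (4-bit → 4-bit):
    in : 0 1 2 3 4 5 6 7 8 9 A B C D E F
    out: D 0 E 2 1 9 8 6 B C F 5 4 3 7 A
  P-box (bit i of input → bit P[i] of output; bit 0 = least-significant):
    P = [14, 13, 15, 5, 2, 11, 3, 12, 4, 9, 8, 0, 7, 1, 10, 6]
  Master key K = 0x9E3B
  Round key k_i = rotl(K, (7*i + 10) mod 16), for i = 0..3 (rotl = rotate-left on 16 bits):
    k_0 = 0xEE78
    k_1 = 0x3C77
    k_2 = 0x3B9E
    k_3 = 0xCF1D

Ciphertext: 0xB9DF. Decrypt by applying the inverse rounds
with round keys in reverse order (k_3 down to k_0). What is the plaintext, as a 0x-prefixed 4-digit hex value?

s_0 = ciphertext = 0xB9DF
s_1 = InvRound(s_0, k_3) = 0xA36D
s_2 = InvRound(s_1, k_2) = 0x85F9
s_3 = InvRound(s_2, k_1) = 0xDCA7
s_4 = InvRound(s_3, k_0) = 0x8803

0x8803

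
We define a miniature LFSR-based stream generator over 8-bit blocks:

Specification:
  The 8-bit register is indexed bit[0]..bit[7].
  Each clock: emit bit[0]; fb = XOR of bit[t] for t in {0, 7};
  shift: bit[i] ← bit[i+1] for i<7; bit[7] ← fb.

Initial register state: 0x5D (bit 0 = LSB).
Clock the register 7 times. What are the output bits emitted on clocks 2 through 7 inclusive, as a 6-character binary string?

011101

reg_0 = 0x5D
clock 1: out=1, reg = 0xAE
clock 2: out=0, reg = 0xD7
clock 3: out=1, reg = 0x6B
clock 4: out=1, reg = 0xB5
clock 5: out=1, reg = 0x5A
clock 6: out=0, reg = 0x2D
clock 7: out=1, reg = 0x96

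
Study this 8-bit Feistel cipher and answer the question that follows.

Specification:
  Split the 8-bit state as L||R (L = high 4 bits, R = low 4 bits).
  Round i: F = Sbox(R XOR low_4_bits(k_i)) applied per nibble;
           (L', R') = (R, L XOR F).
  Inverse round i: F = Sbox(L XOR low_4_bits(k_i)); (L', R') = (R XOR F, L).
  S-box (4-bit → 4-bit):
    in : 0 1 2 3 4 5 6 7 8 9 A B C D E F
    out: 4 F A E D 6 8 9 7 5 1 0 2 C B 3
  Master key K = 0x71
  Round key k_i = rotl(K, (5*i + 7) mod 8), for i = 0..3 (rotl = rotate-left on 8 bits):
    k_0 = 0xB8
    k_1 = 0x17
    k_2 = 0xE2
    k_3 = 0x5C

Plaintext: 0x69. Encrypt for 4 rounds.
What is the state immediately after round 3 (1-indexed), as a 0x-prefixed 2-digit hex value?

0x2D

s_0 = plaintext = 0x69
s_1 = Round(s_0, k_0) = 0x99
s_2 = Round(s_1, k_1) = 0x92
s_3 = Round(s_2, k_2) = 0x2D
s_4 = Round(s_3, k_3) = 0xDD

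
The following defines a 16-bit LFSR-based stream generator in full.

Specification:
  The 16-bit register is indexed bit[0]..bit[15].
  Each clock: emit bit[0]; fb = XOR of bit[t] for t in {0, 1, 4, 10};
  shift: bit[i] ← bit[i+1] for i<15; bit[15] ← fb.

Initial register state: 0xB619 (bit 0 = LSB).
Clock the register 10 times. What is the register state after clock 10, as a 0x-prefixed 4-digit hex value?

0x066D

reg_0 = 0xB619
clock 1: out=1, reg = 0xDB0C
clock 2: out=0, reg = 0x6D86
clock 3: out=0, reg = 0x36C3
clock 4: out=1, reg = 0x9B61
clock 5: out=1, reg = 0xCDB0
clock 6: out=0, reg = 0x66D8
clock 7: out=0, reg = 0x336C
clock 8: out=0, reg = 0x19B6
clock 9: out=0, reg = 0x0CDB
clock 10: out=1, reg = 0x066D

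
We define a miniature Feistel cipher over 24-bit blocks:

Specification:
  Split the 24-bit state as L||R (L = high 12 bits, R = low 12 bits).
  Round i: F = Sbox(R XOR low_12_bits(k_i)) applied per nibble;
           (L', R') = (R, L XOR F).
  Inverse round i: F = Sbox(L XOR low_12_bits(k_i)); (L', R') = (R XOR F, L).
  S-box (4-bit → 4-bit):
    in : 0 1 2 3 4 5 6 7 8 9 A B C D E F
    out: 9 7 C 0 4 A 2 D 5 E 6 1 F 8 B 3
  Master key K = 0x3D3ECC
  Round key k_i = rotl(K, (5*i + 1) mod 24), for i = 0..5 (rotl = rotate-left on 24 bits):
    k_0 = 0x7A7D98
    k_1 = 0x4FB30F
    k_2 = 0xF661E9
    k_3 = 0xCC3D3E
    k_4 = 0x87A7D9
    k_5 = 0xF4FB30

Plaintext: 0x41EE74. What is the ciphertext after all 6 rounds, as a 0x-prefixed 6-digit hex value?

0x3F8C82

s_0 = plaintext = 0x41EE74
s_1 = Round(s_0, k_0) = 0xE744A1
s_2 = Round(s_1, k_1) = 0x4A131F
s_3 = Round(s_2, k_2) = 0x31F893
s_4 = Round(s_3, k_3) = 0x893977
s_5 = Round(s_4, k_4) = 0x9773F8
s_6 = Round(s_5, k_5) = 0x3F8C82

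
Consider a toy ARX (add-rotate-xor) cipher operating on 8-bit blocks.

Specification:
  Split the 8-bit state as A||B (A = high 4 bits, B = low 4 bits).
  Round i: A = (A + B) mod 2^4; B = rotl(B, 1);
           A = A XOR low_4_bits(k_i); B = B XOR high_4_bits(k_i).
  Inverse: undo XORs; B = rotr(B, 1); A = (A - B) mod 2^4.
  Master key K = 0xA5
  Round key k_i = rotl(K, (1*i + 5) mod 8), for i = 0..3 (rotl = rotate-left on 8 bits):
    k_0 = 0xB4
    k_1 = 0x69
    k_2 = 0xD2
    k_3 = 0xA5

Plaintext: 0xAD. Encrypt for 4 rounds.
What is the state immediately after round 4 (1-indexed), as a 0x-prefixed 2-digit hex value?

0x68

s_0 = plaintext = 0xAD
s_1 = Round(s_0, k_0) = 0x30
s_2 = Round(s_1, k_1) = 0xA6
s_3 = Round(s_2, k_2) = 0x21
s_4 = Round(s_3, k_3) = 0x68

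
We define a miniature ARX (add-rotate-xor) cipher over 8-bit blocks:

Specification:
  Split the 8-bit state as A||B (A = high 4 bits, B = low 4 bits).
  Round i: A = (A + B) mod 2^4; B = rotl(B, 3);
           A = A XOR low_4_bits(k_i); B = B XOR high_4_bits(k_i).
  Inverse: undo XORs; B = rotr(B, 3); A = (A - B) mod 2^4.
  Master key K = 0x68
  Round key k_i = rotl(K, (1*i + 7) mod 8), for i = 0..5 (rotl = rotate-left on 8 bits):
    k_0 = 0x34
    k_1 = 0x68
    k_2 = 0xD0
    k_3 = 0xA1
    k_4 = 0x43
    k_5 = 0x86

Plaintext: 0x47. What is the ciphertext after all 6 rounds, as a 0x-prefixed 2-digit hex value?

0xB9

s_0 = plaintext = 0x47
s_1 = Round(s_0, k_0) = 0xF8
s_2 = Round(s_1, k_1) = 0xF2
s_3 = Round(s_2, k_2) = 0x1C
s_4 = Round(s_3, k_3) = 0xCC
s_5 = Round(s_4, k_4) = 0xB2
s_6 = Round(s_5, k_5) = 0xB9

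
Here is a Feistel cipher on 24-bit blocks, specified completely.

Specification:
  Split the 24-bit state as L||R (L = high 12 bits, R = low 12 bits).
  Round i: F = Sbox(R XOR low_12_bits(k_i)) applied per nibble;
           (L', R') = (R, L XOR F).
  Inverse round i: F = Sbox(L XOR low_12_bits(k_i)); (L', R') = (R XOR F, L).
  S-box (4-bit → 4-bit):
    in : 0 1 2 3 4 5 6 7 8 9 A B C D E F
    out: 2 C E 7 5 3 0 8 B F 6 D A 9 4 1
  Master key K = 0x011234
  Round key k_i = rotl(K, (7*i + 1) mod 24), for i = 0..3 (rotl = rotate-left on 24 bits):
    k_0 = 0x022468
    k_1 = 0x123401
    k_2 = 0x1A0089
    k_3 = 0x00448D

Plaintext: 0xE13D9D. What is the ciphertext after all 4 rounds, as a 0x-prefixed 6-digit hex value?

0x57B2A1

s_0 = plaintext = 0xE13D9D
s_1 = Round(s_0, k_0) = 0xD9D100
s_2 = Round(s_1, k_1) = 0x100EB1
s_3 = Round(s_2, k_2) = 0xEB157B
s_4 = Round(s_3, k_3) = 0x57B2A1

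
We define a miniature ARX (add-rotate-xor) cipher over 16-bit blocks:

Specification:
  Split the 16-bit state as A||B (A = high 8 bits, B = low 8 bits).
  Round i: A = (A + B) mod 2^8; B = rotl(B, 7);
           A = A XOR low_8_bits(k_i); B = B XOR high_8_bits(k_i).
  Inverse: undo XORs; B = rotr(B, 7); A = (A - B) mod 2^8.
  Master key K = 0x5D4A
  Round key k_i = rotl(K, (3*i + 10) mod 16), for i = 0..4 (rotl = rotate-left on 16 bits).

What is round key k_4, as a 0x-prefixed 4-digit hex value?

0x5297

K = 0x5D4A
k_0 = rotl(K, (3*0+10) mod 16) = rotl(K, 10) = 0x2975
k_1 = rotl(K, (3*1+10) mod 16) = rotl(K, 13) = 0x4BA9
k_2 = rotl(K, (3*2+10) mod 16) = rotl(K, 0) = 0x5D4A
k_3 = rotl(K, (3*3+10) mod 16) = rotl(K, 3) = 0xEA52
k_4 = rotl(K, (3*4+10) mod 16) = rotl(K, 6) = 0x5297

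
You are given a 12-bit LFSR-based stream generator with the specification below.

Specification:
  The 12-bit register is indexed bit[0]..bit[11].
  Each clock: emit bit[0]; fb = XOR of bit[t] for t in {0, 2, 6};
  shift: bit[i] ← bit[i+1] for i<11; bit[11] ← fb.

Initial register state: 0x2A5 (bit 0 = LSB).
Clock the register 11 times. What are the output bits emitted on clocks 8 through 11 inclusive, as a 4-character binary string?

1010

reg_0 = 0x2A5
clock 1: out=1, reg = 0x152
clock 2: out=0, reg = 0x8A9
clock 3: out=1, reg = 0xC54
clock 4: out=0, reg = 0x62A
clock 5: out=0, reg = 0x315
clock 6: out=1, reg = 0x18A
clock 7: out=0, reg = 0x0C5
clock 8: out=1, reg = 0x862
clock 9: out=0, reg = 0xC31
clock 10: out=1, reg = 0xE18
clock 11: out=0, reg = 0x70C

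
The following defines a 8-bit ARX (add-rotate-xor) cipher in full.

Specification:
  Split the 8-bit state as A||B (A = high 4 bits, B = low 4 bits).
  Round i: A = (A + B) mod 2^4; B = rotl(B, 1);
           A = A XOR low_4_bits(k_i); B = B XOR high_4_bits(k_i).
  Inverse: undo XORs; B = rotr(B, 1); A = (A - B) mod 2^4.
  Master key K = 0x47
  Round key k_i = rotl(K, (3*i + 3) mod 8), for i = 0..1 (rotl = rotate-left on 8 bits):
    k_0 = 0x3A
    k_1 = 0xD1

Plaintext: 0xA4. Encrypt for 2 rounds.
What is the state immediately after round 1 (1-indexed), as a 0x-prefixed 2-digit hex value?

0x4B

s_0 = plaintext = 0xA4
s_1 = Round(s_0, k_0) = 0x4B
s_2 = Round(s_1, k_1) = 0xEA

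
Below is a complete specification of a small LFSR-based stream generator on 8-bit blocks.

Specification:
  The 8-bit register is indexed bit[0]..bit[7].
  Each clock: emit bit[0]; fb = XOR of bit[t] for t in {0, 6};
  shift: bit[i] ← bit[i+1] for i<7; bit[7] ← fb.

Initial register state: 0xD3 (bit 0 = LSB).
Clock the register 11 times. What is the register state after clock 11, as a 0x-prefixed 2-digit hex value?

reg_0 = 0xD3
clock 1: out=1, reg = 0x69
clock 2: out=1, reg = 0x34
clock 3: out=0, reg = 0x1A
clock 4: out=0, reg = 0x0D
clock 5: out=1, reg = 0x86
clock 6: out=0, reg = 0x43
clock 7: out=1, reg = 0x21
clock 8: out=1, reg = 0x90
clock 9: out=0, reg = 0x48
clock 10: out=0, reg = 0xA4
clock 11: out=0, reg = 0x52

0x52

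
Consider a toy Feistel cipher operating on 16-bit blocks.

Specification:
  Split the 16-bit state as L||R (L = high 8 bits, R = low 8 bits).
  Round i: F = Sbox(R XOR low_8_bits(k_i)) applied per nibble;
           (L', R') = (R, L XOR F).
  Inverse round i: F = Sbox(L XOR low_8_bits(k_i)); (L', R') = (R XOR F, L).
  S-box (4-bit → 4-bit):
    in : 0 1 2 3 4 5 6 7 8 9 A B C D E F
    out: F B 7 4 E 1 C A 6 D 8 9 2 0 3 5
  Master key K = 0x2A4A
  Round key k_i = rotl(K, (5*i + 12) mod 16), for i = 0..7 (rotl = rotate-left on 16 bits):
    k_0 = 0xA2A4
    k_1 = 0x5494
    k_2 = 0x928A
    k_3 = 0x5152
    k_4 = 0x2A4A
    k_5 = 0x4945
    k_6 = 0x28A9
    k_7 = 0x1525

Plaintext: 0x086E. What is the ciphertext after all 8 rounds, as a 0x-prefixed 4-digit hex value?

0xF2EA

s_0 = plaintext = 0x086E
s_1 = Round(s_0, k_0) = 0x6E20
s_2 = Round(s_1, k_1) = 0x20F0
s_3 = Round(s_2, k_2) = 0xF088
s_4 = Round(s_3, k_3) = 0x88F8
s_5 = Round(s_4, k_4) = 0xF81F
s_6 = Round(s_5, k_5) = 0x1FE0
s_7 = Round(s_6, k_6) = 0xE0F2
s_8 = Round(s_7, k_7) = 0xF2EA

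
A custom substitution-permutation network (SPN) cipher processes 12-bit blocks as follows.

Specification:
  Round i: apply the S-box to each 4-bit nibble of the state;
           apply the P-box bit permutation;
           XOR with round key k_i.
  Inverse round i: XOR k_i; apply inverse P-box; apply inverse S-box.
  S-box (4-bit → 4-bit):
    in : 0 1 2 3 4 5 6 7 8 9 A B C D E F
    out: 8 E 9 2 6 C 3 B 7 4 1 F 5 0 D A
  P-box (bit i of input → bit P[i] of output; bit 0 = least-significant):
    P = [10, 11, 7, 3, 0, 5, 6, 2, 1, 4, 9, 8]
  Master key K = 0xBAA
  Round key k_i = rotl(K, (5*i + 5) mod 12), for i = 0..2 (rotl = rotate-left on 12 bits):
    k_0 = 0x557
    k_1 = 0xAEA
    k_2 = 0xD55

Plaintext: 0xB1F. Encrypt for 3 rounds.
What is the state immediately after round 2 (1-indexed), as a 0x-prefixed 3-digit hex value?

0x96D

s_0 = plaintext = 0xB1F
s_1 = Round(s_0, k_0) = 0xE29
s_2 = Round(s_1, k_1) = 0x96D
s_3 = Round(s_2, k_2) = 0xF74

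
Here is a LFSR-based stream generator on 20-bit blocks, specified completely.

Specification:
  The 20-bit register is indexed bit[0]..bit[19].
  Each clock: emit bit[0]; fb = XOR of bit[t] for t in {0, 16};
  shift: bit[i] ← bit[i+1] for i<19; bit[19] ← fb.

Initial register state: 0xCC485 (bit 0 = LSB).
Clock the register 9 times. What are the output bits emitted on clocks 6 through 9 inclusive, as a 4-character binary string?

reg_0 = 0xCC485
clock 1: out=1, reg = 0xE6242
clock 2: out=0, reg = 0x73121
clock 3: out=1, reg = 0x39890
clock 4: out=0, reg = 0x9CC48
clock 5: out=0, reg = 0xCE624
clock 6: out=0, reg = 0x67312
clock 7: out=0, reg = 0x33989
clock 8: out=1, reg = 0x19CC4
clock 9: out=0, reg = 0x8CE62

0010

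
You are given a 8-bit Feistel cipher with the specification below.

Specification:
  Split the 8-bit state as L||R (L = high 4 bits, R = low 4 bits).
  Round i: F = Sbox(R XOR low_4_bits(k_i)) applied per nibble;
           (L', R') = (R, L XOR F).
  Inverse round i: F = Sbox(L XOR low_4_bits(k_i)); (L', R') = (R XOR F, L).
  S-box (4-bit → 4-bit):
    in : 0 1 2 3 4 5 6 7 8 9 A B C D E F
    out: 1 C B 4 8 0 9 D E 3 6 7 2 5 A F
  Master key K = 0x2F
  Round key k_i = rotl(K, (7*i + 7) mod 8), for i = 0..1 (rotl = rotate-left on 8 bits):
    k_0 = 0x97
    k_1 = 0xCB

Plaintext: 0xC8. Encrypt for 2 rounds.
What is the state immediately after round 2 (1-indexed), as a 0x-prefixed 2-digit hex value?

s_0 = plaintext = 0xC8
s_1 = Round(s_0, k_0) = 0x83
s_2 = Round(s_1, k_1) = 0x36

0x36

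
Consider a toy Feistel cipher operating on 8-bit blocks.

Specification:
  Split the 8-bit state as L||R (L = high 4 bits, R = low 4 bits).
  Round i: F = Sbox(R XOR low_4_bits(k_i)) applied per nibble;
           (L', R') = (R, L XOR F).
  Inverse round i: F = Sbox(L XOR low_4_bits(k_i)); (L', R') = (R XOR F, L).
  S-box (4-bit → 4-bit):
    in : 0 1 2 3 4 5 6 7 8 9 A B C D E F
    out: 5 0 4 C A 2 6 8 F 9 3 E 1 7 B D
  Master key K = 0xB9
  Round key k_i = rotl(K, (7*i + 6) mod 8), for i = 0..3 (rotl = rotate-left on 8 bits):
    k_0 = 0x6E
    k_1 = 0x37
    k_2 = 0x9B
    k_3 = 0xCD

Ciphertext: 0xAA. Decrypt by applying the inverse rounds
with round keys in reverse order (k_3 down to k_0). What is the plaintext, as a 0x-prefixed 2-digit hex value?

s_0 = ciphertext = 0xAA
s_1 = InvRound(s_0, k_3) = 0x2A
s_2 = InvRound(s_1, k_2) = 0x32
s_3 = InvRound(s_2, k_1) = 0x83
s_4 = InvRound(s_3, k_0) = 0x58

0x58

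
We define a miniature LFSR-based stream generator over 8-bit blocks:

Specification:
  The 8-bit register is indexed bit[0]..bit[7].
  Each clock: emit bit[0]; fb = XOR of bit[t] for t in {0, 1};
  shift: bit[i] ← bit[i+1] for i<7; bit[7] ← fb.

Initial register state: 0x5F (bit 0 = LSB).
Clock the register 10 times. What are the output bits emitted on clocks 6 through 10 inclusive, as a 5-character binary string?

01000

reg_0 = 0x5F
clock 1: out=1, reg = 0x2F
clock 2: out=1, reg = 0x17
clock 3: out=1, reg = 0x0B
clock 4: out=1, reg = 0x05
clock 5: out=1, reg = 0x82
clock 6: out=0, reg = 0xC1
clock 7: out=1, reg = 0xE0
clock 8: out=0, reg = 0x70
clock 9: out=0, reg = 0x38
clock 10: out=0, reg = 0x1C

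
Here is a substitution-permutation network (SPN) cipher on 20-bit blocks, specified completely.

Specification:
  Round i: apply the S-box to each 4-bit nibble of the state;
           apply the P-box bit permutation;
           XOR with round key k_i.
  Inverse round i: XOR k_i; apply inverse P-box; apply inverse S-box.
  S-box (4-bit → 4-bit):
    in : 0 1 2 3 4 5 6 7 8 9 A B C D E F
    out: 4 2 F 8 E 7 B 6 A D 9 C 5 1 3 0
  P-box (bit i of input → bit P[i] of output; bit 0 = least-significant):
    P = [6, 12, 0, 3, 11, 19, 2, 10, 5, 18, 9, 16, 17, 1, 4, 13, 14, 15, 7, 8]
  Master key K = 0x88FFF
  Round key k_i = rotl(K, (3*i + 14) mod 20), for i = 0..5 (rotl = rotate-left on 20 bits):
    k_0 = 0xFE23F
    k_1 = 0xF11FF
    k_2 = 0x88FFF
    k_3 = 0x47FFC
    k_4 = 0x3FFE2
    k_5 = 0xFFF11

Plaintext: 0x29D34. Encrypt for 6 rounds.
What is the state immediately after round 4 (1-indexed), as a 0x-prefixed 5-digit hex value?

0x10364

s_0 = plaintext = 0x29D34
s_1 = Round(s_0, k_0) = 0xD1786
s_2 = Round(s_1, k_1) = 0x347B5
s_3 = Round(s_2, k_2) = 0xCB8A8
s_4 = Round(s_3, k_3) = 0x10364
s_5 = Round(s_4, k_4) = 0xA63FB
s_6 = Round(s_5, k_5) = 0xC9E1A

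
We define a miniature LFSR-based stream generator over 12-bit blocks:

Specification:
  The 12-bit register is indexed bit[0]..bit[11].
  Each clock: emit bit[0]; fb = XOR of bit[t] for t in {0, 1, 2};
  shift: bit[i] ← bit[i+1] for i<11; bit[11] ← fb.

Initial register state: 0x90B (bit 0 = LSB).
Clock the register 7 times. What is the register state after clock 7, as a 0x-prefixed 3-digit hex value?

0x992

reg_0 = 0x90B
clock 1: out=1, reg = 0x485
clock 2: out=1, reg = 0x242
clock 3: out=0, reg = 0x921
clock 4: out=1, reg = 0xC90
clock 5: out=0, reg = 0x648
clock 6: out=0, reg = 0x324
clock 7: out=0, reg = 0x992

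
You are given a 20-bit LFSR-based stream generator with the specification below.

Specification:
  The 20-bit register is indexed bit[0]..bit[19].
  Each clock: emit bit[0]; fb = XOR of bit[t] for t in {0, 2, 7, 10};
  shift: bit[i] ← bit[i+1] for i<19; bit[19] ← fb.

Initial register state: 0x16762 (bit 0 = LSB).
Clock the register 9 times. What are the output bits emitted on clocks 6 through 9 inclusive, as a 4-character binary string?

reg_0 = 0x16762
clock 1: out=0, reg = 0x8B3B1
clock 2: out=1, reg = 0x459D8
clock 3: out=0, reg = 0xA2CEC
clock 4: out=0, reg = 0xD1676
clock 5: out=0, reg = 0x68B3B
clock 6: out=1, reg = 0xB459D
clock 7: out=1, reg = 0x5A2CE
clock 8: out=0, reg = 0x2D167
clock 9: out=1, reg = 0x168B3

1101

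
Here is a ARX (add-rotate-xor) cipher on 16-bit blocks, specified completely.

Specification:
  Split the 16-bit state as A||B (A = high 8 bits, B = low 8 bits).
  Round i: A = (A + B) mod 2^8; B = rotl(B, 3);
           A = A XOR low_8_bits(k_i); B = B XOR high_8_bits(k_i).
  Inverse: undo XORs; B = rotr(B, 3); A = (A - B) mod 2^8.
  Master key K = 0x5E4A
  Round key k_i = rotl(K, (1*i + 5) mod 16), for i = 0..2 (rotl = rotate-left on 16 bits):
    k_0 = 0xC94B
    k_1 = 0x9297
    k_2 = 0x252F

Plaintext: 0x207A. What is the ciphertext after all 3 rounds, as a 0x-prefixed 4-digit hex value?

0x9137

s_0 = plaintext = 0x207A
s_1 = Round(s_0, k_0) = 0xD11A
s_2 = Round(s_1, k_1) = 0x7C42
s_3 = Round(s_2, k_2) = 0x9137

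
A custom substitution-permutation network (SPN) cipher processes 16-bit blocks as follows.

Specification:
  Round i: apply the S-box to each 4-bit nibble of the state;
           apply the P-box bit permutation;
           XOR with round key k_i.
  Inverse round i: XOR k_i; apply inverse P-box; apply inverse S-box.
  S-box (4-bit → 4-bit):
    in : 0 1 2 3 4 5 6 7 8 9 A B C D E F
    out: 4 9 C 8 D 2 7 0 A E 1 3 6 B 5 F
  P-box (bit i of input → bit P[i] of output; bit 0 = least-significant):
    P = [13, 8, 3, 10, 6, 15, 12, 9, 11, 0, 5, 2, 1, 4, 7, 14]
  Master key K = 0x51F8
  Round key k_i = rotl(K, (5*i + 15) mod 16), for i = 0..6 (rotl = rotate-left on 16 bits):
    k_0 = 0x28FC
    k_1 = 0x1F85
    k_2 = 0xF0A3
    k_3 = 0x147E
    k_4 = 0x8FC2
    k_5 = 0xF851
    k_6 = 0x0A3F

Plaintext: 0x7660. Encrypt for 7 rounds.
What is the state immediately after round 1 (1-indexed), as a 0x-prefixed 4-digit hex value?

0xB095

s_0 = plaintext = 0x7660
s_1 = Round(s_0, k_0) = 0xB095
s_2 = Round(s_1, k_1) = 0x8CB7
s_3 = Round(s_2, k_2) = 0x30D2
s_4 = Round(s_3, k_3) = 0xD216
s_5 = Round(s_4, k_4) = 0xECBC
s_6 = Round(s_5, k_5) = 0x79BA
s_7 = Round(s_6, k_6) = 0xAA5A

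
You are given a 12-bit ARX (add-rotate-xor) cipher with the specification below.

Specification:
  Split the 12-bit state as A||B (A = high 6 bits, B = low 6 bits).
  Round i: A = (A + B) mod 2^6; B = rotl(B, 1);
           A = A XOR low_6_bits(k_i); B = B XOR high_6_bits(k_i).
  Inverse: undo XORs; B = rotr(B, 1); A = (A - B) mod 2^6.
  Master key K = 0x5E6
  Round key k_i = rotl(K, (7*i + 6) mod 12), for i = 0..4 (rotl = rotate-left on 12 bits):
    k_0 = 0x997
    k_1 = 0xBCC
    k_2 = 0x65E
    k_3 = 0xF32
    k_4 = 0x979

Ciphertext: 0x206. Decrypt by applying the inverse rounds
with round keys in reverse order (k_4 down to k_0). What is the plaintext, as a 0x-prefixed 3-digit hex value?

s_0 = ciphertext = 0x206
s_1 = InvRound(s_0, k_4) = 0x031
s_2 = InvRound(s_1, k_3) = 0x326
s_3 = InvRound(s_2, k_2) = 0x4FF
s_4 = InvRound(s_3, k_1) = 0x5C8
s_5 = InvRound(s_4, k_0) = 0xA57

0xA57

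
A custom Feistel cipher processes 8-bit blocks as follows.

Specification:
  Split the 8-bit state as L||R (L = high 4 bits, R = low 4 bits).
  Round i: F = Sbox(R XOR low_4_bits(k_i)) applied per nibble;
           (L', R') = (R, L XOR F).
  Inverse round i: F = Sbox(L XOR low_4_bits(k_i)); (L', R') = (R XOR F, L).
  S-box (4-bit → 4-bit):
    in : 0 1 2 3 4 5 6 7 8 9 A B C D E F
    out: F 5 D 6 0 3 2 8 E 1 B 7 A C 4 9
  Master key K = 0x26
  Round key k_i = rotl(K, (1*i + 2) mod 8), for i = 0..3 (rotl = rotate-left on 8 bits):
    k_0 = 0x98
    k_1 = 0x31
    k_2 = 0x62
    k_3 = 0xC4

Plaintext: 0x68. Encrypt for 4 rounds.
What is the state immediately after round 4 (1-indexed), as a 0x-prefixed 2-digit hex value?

0x9A

s_0 = plaintext = 0x68
s_1 = Round(s_0, k_0) = 0x89
s_2 = Round(s_1, k_1) = 0x96
s_3 = Round(s_2, k_2) = 0x69
s_4 = Round(s_3, k_3) = 0x9A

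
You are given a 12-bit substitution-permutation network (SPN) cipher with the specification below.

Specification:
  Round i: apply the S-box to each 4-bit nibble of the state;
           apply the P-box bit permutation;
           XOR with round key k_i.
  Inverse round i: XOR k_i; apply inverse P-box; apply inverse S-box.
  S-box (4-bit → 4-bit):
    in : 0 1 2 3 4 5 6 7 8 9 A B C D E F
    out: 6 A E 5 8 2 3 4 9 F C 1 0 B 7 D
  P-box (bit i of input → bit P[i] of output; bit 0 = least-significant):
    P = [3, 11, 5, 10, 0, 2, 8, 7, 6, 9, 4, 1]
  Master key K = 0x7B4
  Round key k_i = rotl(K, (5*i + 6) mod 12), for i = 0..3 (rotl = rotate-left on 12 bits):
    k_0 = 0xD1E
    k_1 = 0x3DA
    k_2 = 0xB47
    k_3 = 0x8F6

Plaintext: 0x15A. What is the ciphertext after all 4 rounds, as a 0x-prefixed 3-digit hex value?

s_0 = plaintext = 0x15A
s_1 = Round(s_0, k_0) = 0xB38
s_2 = Round(s_1, k_1) = 0x693
s_3 = Round(s_2, k_2) = 0x8AA
s_4 = Round(s_3, k_3) = 0xD14

0xD14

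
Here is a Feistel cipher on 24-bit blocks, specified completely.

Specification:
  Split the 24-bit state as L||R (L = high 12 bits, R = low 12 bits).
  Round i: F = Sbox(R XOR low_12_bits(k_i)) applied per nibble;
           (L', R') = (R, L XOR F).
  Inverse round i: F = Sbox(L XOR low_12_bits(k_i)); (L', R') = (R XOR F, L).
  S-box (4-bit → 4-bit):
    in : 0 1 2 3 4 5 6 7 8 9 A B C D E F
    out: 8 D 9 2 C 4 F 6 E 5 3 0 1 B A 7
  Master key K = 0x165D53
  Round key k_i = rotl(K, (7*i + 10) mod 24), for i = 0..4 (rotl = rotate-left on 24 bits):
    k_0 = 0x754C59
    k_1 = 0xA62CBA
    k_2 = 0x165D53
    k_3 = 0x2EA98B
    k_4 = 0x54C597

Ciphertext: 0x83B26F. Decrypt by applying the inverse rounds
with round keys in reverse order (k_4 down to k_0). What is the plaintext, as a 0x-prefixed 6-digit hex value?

s_0 = ciphertext = 0x83B26F
s_1 = InvRound(s_0, k_4) = 0x95E83B
s_2 = InvRound(s_1, k_3) = 0x08F95E
s_3 = InvRound(s_2, k_2) = 0x2EF08F
s_4 = InvRound(s_3, k_1) = 0xACB2EF
s_5 = InvRound(s_4, k_0) = 0xDB6ACB

0xDB6ACB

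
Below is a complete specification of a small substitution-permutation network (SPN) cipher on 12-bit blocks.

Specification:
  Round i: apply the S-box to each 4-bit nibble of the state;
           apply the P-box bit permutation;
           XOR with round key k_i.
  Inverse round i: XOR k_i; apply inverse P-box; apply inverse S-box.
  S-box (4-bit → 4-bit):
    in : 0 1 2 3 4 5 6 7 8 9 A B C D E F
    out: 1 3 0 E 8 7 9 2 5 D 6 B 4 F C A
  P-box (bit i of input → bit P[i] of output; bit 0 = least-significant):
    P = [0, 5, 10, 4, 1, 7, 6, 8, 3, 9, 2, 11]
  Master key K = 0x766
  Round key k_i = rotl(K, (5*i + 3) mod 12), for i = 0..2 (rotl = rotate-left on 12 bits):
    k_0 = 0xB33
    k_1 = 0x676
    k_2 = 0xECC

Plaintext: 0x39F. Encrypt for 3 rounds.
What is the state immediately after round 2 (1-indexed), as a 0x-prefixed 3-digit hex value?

0x35F

s_0 = plaintext = 0x39F
s_1 = Round(s_0, k_0) = 0x045
s_2 = Round(s_1, k_1) = 0x35F
s_3 = Round(s_2, k_2) = 0x43A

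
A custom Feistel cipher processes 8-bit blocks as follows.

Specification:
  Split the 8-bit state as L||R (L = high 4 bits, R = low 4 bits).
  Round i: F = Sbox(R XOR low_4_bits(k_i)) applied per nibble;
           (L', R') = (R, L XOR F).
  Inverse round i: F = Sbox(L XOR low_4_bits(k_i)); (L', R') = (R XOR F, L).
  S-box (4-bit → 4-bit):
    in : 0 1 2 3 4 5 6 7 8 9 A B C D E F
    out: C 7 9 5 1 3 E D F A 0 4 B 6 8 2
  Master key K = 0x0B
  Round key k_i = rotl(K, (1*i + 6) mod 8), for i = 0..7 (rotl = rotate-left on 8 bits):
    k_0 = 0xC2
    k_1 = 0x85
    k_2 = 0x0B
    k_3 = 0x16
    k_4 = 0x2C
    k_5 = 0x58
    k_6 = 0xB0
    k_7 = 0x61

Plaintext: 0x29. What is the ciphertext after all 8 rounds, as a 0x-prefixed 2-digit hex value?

0xEE

s_0 = plaintext = 0x29
s_1 = Round(s_0, k_0) = 0x96
s_2 = Round(s_1, k_1) = 0x6C
s_3 = Round(s_2, k_2) = 0xCB
s_4 = Round(s_3, k_3) = 0xBA
s_5 = Round(s_4, k_4) = 0xA5
s_6 = Round(s_5, k_5) = 0x5C
s_7 = Round(s_6, k_6) = 0xCE
s_8 = Round(s_7, k_7) = 0xEE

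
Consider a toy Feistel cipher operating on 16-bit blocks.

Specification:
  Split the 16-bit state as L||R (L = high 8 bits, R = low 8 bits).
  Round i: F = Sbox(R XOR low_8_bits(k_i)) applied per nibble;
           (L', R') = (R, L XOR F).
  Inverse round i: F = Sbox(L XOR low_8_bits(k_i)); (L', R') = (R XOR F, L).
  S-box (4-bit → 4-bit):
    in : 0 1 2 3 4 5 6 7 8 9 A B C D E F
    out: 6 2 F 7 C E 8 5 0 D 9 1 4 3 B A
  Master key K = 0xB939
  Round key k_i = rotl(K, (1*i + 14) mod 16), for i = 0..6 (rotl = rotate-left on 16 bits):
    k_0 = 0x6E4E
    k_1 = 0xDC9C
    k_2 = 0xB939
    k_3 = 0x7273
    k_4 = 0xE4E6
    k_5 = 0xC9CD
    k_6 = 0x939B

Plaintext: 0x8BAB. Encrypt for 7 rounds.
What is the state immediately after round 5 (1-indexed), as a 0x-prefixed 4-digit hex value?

s_0 = plaintext = 0x8BAB
s_1 = Round(s_0, k_0) = 0xAB35
s_2 = Round(s_1, k_1) = 0x3536
s_3 = Round(s_2, k_2) = 0x365F
s_4 = Round(s_3, k_3) = 0x5FC2
s_5 = Round(s_4, k_4) = 0xC2A3
s_6 = Round(s_5, k_5) = 0xA349
s_7 = Round(s_6, k_6) = 0x499C

0xC2A3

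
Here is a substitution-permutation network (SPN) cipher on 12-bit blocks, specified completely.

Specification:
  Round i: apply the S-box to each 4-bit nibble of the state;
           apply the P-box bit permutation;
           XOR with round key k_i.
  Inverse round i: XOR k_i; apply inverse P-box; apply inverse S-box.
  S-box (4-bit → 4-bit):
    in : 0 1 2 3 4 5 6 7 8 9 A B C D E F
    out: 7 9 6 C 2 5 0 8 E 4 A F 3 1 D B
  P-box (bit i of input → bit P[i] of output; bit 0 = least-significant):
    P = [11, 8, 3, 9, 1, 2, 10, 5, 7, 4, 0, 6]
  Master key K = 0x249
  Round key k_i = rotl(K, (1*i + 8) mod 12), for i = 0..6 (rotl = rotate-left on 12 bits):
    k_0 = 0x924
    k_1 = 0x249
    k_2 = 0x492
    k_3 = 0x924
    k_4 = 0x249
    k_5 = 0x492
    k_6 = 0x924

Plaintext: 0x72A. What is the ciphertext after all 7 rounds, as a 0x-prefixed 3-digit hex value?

0x7E6

s_0 = plaintext = 0x72A
s_1 = Round(s_0, k_0) = 0xE60
s_2 = Round(s_1, k_1) = 0xB80
s_3 = Round(s_2, k_2) = 0x96F
s_4 = Round(s_3, k_3) = 0x225
s_5 = Round(s_4, k_4) = 0xE54
s_6 = Round(s_5, k_5) = 0x151
s_7 = Round(s_6, k_6) = 0x7E6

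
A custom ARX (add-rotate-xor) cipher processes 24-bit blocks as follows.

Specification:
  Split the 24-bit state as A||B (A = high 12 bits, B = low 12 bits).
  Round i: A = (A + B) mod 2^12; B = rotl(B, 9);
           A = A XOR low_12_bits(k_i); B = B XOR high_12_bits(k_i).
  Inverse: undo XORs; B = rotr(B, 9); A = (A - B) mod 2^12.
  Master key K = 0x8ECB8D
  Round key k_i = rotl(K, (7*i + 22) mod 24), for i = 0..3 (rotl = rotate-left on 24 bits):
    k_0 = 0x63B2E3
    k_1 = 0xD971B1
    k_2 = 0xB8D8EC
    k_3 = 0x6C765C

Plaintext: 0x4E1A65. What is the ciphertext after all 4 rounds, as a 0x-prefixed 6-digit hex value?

0xB883FE

s_0 = plaintext = 0x4E1A65
s_1 = Round(s_0, k_0) = 0xDA5D77
s_2 = Round(s_1, k_1) = 0xAAD239
s_3 = Round(s_2, k_2) = 0x40A9CA
s_4 = Round(s_3, k_3) = 0xB883FE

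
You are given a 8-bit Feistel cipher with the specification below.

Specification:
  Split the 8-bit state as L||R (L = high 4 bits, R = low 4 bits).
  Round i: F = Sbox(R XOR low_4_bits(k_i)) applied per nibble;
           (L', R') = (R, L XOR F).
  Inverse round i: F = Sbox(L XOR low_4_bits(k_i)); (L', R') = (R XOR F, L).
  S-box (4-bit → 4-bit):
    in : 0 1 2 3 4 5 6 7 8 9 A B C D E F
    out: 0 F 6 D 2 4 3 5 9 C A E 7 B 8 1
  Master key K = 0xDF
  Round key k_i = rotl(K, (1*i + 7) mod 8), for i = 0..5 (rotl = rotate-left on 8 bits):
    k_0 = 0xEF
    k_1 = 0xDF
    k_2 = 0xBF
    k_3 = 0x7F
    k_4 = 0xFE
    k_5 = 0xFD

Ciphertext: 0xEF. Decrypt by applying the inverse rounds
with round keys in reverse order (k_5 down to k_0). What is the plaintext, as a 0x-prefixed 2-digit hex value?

0x29

s_0 = ciphertext = 0xEF
s_1 = InvRound(s_0, k_5) = 0x2E
s_2 = InvRound(s_1, k_4) = 0x92
s_3 = InvRound(s_2, k_3) = 0x19
s_4 = InvRound(s_3, k_2) = 0x11
s_5 = InvRound(s_4, k_1) = 0x91
s_6 = InvRound(s_5, k_0) = 0x29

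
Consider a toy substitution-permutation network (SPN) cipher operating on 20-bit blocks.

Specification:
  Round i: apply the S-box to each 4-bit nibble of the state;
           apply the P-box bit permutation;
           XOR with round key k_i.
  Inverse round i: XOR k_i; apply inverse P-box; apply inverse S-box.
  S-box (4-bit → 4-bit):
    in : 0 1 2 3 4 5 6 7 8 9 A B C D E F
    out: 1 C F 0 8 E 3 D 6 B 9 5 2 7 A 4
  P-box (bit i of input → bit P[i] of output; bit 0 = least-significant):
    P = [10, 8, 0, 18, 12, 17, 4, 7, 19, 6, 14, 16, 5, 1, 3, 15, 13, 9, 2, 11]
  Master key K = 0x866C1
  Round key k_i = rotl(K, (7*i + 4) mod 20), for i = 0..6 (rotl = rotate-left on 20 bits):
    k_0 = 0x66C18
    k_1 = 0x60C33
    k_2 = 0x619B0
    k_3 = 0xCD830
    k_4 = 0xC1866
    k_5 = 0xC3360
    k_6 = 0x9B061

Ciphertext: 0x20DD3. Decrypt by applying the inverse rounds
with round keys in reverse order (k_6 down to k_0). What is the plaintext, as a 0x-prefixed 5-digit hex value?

0x6AA42

s_0 = ciphertext = 0x20DD3
s_1 = InvRound(s_0, k_6) = 0xA9A26
s_2 = InvRound(s_1, k_5) = 0x7ECCE
s_3 = InvRound(s_2, k_4) = 0x07790
s_4 = InvRound(s_3, k_3) = 0x9A049
s_5 = InvRound(s_4, k_2) = 0xA7925
s_6 = InvRound(s_5, k_1) = 0xBCBB9
s_7 = InvRound(s_6, k_0) = 0x6AA42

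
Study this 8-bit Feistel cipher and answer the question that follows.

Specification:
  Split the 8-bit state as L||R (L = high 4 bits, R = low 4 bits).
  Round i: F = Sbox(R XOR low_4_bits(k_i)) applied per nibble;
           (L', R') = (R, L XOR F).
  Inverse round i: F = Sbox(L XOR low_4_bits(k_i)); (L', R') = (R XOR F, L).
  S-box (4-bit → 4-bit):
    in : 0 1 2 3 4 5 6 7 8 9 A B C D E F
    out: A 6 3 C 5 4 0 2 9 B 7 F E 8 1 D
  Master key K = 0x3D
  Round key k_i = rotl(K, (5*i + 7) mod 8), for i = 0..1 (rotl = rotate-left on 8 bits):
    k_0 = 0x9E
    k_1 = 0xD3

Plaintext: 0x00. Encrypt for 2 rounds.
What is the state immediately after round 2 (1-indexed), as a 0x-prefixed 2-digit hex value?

s_0 = plaintext = 0x00
s_1 = Round(s_0, k_0) = 0x01
s_2 = Round(s_1, k_1) = 0x13

0x13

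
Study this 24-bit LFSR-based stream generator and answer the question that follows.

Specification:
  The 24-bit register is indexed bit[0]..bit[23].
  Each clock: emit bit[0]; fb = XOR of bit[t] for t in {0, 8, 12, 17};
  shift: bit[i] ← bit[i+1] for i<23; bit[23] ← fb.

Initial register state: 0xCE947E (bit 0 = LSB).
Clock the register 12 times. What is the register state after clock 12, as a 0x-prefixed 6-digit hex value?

reg_0 = 0xCE947E
clock 1: out=0, reg = 0x674A3F
clock 2: out=1, reg = 0x33A51F
clock 3: out=1, reg = 0x99D28F
clock 4: out=1, reg = 0x4CE947
clock 5: out=1, reg = 0x2674A3
clock 6: out=1, reg = 0x933A51
clock 7: out=1, reg = 0xC99D28
clock 8: out=0, reg = 0x64CE94
clock 9: out=0, reg = 0x32674A
clock 10: out=0, reg = 0x1933A5
clock 11: out=1, reg = 0x8C99D2
clock 12: out=0, reg = 0x464CE9

0x464CE9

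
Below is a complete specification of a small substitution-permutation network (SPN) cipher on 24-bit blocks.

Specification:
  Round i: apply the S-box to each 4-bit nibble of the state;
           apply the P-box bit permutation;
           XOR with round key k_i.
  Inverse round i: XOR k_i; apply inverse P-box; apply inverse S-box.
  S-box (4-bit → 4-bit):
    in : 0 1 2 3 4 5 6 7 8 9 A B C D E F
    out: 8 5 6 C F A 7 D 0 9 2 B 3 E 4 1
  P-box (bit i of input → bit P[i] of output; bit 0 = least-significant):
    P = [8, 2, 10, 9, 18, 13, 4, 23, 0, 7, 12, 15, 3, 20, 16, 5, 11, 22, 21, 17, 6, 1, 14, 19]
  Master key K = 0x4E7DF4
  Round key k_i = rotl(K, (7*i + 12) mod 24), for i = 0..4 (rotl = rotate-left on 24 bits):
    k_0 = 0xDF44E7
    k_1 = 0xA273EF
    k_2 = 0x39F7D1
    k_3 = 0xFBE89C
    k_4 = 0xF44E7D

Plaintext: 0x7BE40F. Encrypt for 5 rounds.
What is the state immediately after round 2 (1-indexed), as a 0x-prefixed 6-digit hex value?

0xC08E13

s_0 = plaintext = 0x7BE40F
s_1 = Round(s_0, k_0) = 0x149D26
s_2 = Round(s_1, k_1) = 0xC08E13
s_3 = Round(s_2, k_2) = 0x3FE183
s_4 = Round(s_3, k_3) = 0xF2B69D
s_5 = Round(s_4, k_4) = 0x005890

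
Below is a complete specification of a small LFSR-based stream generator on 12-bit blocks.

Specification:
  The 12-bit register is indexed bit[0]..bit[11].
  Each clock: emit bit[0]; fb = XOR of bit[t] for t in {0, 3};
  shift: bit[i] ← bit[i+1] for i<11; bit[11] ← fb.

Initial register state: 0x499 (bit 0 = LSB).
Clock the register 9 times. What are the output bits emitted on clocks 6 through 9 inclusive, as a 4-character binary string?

reg_0 = 0x499
clock 1: out=1, reg = 0x24C
clock 2: out=0, reg = 0x926
clock 3: out=0, reg = 0x493
clock 4: out=1, reg = 0xA49
clock 5: out=1, reg = 0x524
clock 6: out=0, reg = 0x292
clock 7: out=0, reg = 0x149
clock 8: out=1, reg = 0x0A4
clock 9: out=0, reg = 0x052

0010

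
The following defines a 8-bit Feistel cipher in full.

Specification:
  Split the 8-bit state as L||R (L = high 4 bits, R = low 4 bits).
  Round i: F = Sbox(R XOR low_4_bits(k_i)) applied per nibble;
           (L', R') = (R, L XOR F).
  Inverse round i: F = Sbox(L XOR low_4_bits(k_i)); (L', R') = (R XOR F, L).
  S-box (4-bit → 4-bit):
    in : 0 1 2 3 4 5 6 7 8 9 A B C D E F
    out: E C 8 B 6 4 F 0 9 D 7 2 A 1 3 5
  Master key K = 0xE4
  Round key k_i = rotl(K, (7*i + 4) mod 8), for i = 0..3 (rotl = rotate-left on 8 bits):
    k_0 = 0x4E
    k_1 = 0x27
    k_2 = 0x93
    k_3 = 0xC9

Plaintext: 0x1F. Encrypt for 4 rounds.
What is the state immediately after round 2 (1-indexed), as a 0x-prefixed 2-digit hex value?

s_0 = plaintext = 0x1F
s_1 = Round(s_0, k_0) = 0xFD
s_2 = Round(s_1, k_1) = 0xD8
s_3 = Round(s_2, k_2) = 0x8F
s_4 = Round(s_3, k_3) = 0xF7

0xD8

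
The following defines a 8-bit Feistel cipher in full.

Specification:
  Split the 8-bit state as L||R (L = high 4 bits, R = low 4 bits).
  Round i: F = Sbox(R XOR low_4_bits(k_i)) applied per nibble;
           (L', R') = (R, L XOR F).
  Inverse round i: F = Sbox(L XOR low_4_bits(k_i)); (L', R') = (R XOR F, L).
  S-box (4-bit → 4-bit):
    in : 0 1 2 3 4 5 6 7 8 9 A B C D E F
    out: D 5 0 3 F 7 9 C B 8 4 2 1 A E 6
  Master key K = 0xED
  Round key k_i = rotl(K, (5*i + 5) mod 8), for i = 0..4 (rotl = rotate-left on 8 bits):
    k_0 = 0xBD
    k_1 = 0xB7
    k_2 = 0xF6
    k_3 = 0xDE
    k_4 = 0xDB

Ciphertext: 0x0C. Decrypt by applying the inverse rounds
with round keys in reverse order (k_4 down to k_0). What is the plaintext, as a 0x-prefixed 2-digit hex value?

s_0 = ciphertext = 0x0C
s_1 = InvRound(s_0, k_4) = 0xE0
s_2 = InvRound(s_1, k_3) = 0xDE
s_3 = InvRound(s_2, k_2) = 0xCD
s_4 = InvRound(s_3, k_1) = 0xFC
s_5 = InvRound(s_4, k_0) = 0xCF

0xCF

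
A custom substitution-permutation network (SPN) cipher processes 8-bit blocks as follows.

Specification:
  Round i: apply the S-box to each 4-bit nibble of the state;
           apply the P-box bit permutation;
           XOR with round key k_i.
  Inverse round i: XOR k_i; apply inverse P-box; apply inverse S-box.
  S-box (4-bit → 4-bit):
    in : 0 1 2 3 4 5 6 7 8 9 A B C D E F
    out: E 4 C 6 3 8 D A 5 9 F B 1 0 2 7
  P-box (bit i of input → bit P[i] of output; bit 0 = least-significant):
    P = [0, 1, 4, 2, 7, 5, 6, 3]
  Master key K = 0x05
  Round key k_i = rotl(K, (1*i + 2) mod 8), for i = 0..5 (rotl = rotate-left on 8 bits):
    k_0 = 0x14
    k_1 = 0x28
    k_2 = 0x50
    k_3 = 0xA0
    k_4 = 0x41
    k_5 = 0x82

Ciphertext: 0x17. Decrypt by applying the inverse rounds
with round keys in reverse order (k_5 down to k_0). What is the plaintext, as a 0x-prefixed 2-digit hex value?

0x3B

s_0 = ciphertext = 0x17
s_1 = InvRound(s_0, k_5) = 0xC6
s_2 = InvRound(s_1, k_4) = 0xCB
s_3 = InvRound(s_2, k_3) = 0x04
s_4 = InvRound(s_3, k_2) = 0x12
s_5 = InvRound(s_4, k_1) = 0x73
s_6 = InvRound(s_5, k_0) = 0x3B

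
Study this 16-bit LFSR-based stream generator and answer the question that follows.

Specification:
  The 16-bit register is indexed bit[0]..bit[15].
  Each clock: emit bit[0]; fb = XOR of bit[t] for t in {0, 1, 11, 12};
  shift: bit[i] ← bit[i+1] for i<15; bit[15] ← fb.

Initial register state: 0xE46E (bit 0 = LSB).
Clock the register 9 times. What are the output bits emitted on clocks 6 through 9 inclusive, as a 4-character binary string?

1100

reg_0 = 0xE46E
clock 1: out=0, reg = 0xF237
clock 2: out=1, reg = 0xF91B
clock 3: out=1, reg = 0x7C8D
clock 4: out=1, reg = 0xBE46
clock 5: out=0, reg = 0xDF23
clock 6: out=1, reg = 0x6F91
clock 7: out=1, reg = 0x37C8
clock 8: out=0, reg = 0x9BE4
clock 9: out=0, reg = 0x4DF2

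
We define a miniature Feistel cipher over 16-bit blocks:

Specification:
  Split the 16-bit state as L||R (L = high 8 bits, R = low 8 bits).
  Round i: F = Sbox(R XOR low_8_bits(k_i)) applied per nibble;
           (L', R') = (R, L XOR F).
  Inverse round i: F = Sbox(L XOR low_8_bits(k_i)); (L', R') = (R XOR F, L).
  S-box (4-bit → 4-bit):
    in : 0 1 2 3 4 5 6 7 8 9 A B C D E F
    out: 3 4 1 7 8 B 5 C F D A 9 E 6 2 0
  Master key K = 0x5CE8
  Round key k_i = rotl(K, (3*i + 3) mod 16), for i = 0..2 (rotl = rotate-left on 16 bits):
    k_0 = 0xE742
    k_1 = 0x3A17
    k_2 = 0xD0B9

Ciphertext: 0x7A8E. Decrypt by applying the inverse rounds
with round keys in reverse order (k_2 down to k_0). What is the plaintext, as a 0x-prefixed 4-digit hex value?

0x63B8

s_0 = ciphertext = 0x7A8E
s_1 = InvRound(s_0, k_2) = 0x697A
s_2 = InvRound(s_1, k_1) = 0xB869
s_3 = InvRound(s_2, k_0) = 0x63B8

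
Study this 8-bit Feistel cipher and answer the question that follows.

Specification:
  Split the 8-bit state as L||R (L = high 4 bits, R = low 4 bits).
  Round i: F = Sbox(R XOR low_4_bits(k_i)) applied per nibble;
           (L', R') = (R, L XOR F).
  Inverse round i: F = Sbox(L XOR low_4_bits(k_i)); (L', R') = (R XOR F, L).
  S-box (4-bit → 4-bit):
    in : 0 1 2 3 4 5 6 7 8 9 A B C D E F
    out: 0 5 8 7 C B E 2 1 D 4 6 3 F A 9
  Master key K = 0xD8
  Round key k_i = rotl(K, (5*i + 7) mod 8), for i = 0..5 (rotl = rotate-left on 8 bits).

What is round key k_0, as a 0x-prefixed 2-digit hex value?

0x6C

K = 0xD8
k_0 = rotl(K, (5*0+7) mod 8) = rotl(K, 7) = 0x6C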